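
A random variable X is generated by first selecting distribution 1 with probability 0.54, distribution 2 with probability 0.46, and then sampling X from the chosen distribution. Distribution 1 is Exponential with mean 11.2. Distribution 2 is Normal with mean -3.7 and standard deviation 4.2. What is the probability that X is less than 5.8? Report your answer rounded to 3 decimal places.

Conditional on each component, P(X < 5.8): 1: 0.404204; 2: 0.988148.
By total probability, P(X < 5.8) = 0.54·0.404204 + 0.46·0.988148 = 0.672818.

0.673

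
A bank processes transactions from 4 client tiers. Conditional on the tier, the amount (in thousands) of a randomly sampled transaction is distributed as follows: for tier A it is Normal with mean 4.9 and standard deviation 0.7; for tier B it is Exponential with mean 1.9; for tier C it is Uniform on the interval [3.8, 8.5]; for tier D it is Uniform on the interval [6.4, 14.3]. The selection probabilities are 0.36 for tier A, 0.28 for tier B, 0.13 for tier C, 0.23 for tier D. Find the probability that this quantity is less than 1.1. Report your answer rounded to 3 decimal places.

Conditional on each tier, P(X < 1.1): A: 2.84035e-08; B: 0.439512; C: 0; D: 0.
By total probability, P(X < 1.1) = 0.36·2.84035e-08 + 0.28·0.439512 + 0.13·0 + 0.23·0 = 0.123063.

0.123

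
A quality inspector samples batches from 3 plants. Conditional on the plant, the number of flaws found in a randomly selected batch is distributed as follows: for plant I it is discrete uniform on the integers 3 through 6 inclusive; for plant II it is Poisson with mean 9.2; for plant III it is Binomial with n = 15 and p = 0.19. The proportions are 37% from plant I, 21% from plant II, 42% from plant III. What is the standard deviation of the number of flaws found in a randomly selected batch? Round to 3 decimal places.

Per component, I: μ=4.5, E[X²]=21.5; II: μ=9.2, E[X²]=93.84; III: μ=2.85, E[X²]=10.431.
E[X] = 0.37·4.5 + 0.21·9.2 + 0.42·2.85 = 4.794.
E[X²] = 0.37·21.5 + 0.21·93.84 + 0.42·10.431 = 32.0424.
Var(X) = E[X²] − (E[X])² = 32.0424 − 22.9824 = 9.05998.
SD(X) = √9.05998 = 3.00998.

3.010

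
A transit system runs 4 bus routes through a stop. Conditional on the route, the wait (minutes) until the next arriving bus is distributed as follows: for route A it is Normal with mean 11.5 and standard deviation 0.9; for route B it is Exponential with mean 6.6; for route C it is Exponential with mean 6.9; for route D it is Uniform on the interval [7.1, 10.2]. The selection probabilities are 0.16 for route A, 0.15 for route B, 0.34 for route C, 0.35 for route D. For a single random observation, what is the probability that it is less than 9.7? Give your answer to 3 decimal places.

0.669

Conditional on each route, P(X < 9.7): A: 0.0227501; B: 0.770005; C: 0.754828; D: 0.83871.
By total probability, P(X < 9.7) = 0.16·0.0227501 + 0.15·0.770005 + 0.34·0.754828 + 0.35·0.83871 = 0.669331.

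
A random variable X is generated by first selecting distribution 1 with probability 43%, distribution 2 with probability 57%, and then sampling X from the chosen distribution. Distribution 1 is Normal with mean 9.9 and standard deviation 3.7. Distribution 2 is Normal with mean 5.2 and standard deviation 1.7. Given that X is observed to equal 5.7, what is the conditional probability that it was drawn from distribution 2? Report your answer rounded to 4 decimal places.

0.8403

Likelihoods f(5.7 | ·): 1: 0.0566118; 2: 0.224738.
Posterior ∝ prior × likelihood. Numerator for 2: 0.57·0.224738 = 0.128101.
Normalizing constant: 0.43·0.0566118 + 0.57·0.224738 = 0.152444.
P(2 | observation) = 0.128101 / 0.152444 = 0.840314.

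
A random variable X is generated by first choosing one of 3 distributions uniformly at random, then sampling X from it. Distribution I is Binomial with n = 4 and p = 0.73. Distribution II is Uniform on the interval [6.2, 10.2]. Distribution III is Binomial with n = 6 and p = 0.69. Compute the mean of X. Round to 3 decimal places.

5.087

Component means — I: 2.92; II: 8.2; III: 4.14.
E[X] = 0.333333·2.92 + 0.333333·8.2 + 0.333333·4.14 = 5.08667.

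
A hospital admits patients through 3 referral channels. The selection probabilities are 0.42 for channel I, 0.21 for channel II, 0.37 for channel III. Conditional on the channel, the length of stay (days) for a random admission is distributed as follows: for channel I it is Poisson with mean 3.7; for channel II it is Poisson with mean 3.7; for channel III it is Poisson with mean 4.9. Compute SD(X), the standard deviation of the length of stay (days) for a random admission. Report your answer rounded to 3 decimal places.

Per component, I: μ=3.7, E[X²]=17.39; II: μ=3.7, E[X²]=17.39; III: μ=4.9, E[X²]=28.91.
E[X] = 0.42·3.7 + 0.21·3.7 + 0.37·4.9 = 4.144.
E[X²] = 0.42·17.39 + 0.21·17.39 + 0.37·28.91 = 21.6524.
Var(X) = E[X²] − (E[X])² = 21.6524 − 17.1727 = 4.47966.
SD(X) = √4.47966 = 2.11652.

2.117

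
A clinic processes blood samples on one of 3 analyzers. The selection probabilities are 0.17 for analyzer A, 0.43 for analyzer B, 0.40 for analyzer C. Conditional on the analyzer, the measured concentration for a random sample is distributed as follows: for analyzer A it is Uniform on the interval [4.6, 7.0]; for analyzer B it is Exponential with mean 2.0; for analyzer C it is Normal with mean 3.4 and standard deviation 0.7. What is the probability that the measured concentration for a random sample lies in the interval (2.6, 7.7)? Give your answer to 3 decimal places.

Conditional on each analyzer, P(2.6 < X < 7.7): A: 1; B: 0.251252; C: 0.873451.
By total probability, P(2.6 < X < 7.7) = 0.17·1 + 0.43·0.251252 + 0.4·0.873451 = 0.627419.

0.627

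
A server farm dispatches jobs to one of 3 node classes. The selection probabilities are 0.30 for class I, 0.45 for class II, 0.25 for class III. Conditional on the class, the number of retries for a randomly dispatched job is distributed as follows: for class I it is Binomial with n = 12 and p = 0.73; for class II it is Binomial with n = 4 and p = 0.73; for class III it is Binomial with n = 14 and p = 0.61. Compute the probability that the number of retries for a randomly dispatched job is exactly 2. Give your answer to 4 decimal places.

0.1050

Conditional on each class, P(X = 2): I: 7.24148e-05; II: 0.23309; III: 0.000419253.
By total probability, P(X = 2) = 0.3·7.24148e-05 + 0.45·0.23309 + 0.25·0.000419253 = 0.105017.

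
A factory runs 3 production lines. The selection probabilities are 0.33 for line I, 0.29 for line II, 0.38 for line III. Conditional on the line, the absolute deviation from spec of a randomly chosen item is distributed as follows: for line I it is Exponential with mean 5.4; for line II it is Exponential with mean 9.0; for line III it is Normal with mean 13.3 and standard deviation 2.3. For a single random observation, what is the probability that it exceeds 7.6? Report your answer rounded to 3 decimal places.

Conditional on each line, P(X > 7.6): I: 0.244777; II: 0.429796; III: 0.993399.
By total probability, P(X > 7.6) = 0.33·0.244777 + 0.29·0.429796 + 0.38·0.993399 = 0.582909.

0.583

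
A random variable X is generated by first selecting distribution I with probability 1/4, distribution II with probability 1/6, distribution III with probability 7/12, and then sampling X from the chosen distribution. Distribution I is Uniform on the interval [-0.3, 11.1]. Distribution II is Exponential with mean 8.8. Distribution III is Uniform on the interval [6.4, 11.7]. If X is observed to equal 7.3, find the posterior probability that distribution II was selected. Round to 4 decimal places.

0.0589

Likelihoods f(7.3 | ·): I: 0.0877193; II: 0.0495736; III: 0.188679.
Posterior ∝ prior × likelihood. Numerator for II: 0.166667·0.0495736 = 0.00826226.
Normalizing constant: 0.25·0.0877193 + 0.166667·0.0495736 + 0.583333·0.188679 = 0.140255.
P(II | observation) = 0.00826226 / 0.140255 = 0.0589089.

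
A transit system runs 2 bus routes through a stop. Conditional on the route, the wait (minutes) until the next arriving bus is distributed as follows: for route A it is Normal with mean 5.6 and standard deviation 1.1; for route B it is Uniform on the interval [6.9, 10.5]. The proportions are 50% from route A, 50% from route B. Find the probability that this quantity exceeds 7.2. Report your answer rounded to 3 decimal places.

0.495

Conditional on each route, P(X > 7.2): A: 0.0728976; B: 0.916667.
By total probability, P(X > 7.2) = 0.5·0.0728976 + 0.5·0.916667 = 0.494782.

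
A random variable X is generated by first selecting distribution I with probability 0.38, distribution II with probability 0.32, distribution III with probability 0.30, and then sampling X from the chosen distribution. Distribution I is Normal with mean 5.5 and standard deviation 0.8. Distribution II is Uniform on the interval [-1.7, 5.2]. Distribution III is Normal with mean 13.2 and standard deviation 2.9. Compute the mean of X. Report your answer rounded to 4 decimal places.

6.6100

Component means — I: 5.5; II: 1.75; III: 13.2.
E[X] = 0.38·5.5 + 0.32·1.75 + 0.3·13.2 = 6.61.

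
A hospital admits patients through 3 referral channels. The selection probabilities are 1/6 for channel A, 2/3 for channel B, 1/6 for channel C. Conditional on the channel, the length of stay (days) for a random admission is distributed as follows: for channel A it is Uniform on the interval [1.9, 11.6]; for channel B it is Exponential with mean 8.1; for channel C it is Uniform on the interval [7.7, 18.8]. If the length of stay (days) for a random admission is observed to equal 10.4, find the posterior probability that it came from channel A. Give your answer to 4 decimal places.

Likelihoods f(10.4 | ·): A: 0.103093; B: 0.0341903; C: 0.0900901.
Posterior ∝ prior × likelihood. Numerator for A: 0.166667·0.103093 = 0.0171821.
Normalizing constant: 0.166667·0.103093 + 0.666667·0.0341903 + 0.166667·0.0900901 = 0.0549906.
P(A | observation) = 0.0171821 / 0.0549906 = 0.312456.

0.3125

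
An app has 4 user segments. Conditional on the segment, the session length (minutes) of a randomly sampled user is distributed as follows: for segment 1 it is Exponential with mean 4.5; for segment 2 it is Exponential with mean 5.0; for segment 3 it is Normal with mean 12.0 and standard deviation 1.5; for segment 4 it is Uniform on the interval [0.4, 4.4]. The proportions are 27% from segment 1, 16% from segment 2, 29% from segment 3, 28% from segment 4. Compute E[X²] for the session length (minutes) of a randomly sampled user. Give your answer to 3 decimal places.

63.334

For each component E[X²] = Var + (mean)², giving 1: 40.5; 2: 50; 3: 146.25; 4: 7.09333.
Overall E[X²] = 0.27·40.5 + 0.16·50 + 0.29·146.25 + 0.28·7.09333 = 63.3336.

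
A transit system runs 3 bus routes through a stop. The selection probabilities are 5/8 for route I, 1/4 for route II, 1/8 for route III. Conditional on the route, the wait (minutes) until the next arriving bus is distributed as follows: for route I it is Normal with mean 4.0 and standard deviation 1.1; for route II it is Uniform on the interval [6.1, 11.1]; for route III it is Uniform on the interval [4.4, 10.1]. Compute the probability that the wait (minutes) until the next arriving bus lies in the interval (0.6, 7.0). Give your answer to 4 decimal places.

0.7244

Conditional on each route, P(0.6 < X < 7.0): I: 0.995809; II: 0.18; III: 0.45614.
By total probability, P(0.6 < X < 7.0) = 0.625·0.995809 + 0.25·0.18 + 0.125·0.45614 = 0.724398.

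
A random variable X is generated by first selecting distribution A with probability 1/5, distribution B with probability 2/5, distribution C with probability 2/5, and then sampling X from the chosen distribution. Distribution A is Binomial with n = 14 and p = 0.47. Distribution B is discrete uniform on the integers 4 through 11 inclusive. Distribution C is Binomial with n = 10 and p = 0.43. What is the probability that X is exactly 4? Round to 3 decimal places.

Conditional on each component, P(X = 4): A: 0.0854248; B: 0.125; C: 0.246231.
By total probability, P(X = 4) = 0.2·0.0854248 + 0.4·0.125 + 0.4·0.246231 = 0.165577.

0.166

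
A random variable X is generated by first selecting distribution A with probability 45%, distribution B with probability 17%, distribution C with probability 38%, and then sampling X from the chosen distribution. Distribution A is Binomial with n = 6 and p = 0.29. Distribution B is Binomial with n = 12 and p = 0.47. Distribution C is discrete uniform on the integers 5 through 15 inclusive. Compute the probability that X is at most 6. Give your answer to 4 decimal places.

0.6366

Conditional on each component, P(X ≤ 6): A: 1; B: 0.691104; C: 0.181818.
By total probability, P(X ≤ 6) = 0.45·1 + 0.17·0.691104 + 0.38·0.181818 = 0.636579.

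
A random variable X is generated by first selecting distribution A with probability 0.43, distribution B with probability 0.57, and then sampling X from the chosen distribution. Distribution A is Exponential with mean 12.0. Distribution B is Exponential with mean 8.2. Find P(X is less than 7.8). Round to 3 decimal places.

Conditional on each component, P(X < 7.8): A: 0.477954; B: 0.61373.
By total probability, P(X < 7.8) = 0.43·0.477954 + 0.57·0.61373 = 0.555347.

0.555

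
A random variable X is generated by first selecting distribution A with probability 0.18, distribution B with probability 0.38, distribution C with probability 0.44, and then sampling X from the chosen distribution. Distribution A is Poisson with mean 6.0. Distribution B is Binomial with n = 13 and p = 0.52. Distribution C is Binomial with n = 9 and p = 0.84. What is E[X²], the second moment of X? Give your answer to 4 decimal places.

51.8379

For each component E[X²] = Var + (mean)², giving A: 42; B: 48.9424; C: 58.3632.
Overall E[X²] = 0.18·42 + 0.38·48.9424 + 0.44·58.3632 = 51.8379.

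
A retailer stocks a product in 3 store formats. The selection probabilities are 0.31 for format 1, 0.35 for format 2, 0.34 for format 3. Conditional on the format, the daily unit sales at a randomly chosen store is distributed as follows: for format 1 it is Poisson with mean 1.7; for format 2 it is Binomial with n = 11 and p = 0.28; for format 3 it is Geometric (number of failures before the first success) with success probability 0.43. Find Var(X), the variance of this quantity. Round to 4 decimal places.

Per component, 1: μ=1.7, E[X²]=4.59; 2: μ=3.08, E[X²]=11.704; 3: μ=1.32558, E[X²]=4.83991.
E[X] = 0.31·1.7 + 0.35·3.08 + 0.34·1.32558 = 2.0557.
E[X²] = 0.31·4.59 + 0.35·11.704 + 0.34·4.83991 = 7.16487.
Var(X) = E[X²] − (E[X])² = 7.16487 − 4.22589 = 2.93898.

2.9390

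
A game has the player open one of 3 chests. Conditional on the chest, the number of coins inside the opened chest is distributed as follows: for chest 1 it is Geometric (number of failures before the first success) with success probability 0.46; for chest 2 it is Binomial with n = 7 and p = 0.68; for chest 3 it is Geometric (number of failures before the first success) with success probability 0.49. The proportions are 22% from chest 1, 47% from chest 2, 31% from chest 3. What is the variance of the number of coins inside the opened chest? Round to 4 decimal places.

5.2821

Per component, 1: μ=1.17391, E[X²]=3.93006; 2: μ=4.76, E[X²]=24.1808; 3: μ=1.04082, E[X²]=3.20741.
E[X] = 0.22·1.17391 + 0.47·4.76 + 0.31·1.04082 = 2.81811.
E[X²] = 0.22·3.93006 + 0.47·24.1808 + 0.31·3.20741 = 13.2239.
Var(X) = E[X²] − (E[X])² = 13.2239 − 7.94177 = 5.28212.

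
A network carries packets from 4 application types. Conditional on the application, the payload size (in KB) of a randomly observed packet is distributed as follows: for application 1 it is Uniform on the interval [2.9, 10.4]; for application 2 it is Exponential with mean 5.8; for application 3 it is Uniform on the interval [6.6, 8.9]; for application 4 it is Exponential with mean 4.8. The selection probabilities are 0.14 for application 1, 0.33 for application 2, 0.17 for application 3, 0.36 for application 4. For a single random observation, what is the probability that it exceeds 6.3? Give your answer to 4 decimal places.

0.4548

Conditional on each application, P(X > 6.3): 1: 0.546667; 2: 0.337494; 3: 1; 4: 0.269146.
By total probability, P(X > 6.3) = 0.14·0.546667 + 0.33·0.337494 + 0.17·1 + 0.36·0.269146 = 0.454799.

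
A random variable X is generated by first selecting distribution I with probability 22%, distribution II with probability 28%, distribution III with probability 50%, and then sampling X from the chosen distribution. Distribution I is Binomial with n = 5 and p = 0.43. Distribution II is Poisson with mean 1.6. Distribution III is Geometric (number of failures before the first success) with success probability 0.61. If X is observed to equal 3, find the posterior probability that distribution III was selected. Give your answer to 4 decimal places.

0.1594

Likelihoods P(X=3 | ·): I: 0.258318; II: 0.137828; III: 0.0361846.
Posterior ∝ prior × likelihood. Numerator for III: 0.5·0.0361846 = 0.0180923.
Normalizing constant: 0.22·0.258318 + 0.28·0.137828 + 0.5·0.0361846 = 0.113514.
P(III | observation) = 0.0180923 / 0.113514 = 0.159384.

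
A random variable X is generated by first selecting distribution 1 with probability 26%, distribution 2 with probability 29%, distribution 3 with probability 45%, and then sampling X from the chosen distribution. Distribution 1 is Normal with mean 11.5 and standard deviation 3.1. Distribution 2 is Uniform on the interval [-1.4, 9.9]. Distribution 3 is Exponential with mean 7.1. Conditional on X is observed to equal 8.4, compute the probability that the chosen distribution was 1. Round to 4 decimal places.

0.3104

Likelihoods f(8.4 | ·): 1: 0.0780551; 2: 0.0884956; 3: 0.0431448.
Posterior ∝ prior × likelihood. Numerator for 1: 0.26·0.0780551 = 0.0202943.
Normalizing constant: 0.26·0.0780551 + 0.29·0.0884956 + 0.45·0.0431448 = 0.0653732.
P(1 | observation) = 0.0202943 / 0.0653732 = 0.310438.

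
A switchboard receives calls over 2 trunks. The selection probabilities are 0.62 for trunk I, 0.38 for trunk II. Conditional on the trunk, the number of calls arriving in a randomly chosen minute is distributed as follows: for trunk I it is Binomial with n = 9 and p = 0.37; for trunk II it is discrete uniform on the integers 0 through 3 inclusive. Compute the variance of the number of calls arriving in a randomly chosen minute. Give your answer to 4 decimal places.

Per component, I: μ=3.33, E[X²]=13.1868; II: μ=1.5, E[X²]=3.5.
E[X] = 0.62·3.33 + 0.38·1.5 = 2.6346.
E[X²] = 0.62·13.1868 + 0.38·3.5 = 9.50582.
Var(X) = E[X²] − (E[X])² = 9.50582 − 6.94112 = 2.5647.

2.5647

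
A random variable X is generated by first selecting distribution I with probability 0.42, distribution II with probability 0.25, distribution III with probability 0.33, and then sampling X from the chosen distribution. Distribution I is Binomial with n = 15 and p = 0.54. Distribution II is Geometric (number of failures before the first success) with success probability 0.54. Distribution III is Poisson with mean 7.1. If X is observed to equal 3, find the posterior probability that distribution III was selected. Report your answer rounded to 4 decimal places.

Likelihoods P(X=3 | ·): I: 0.00643112; II: 0.0525614; III: 0.049219.
Posterior ∝ prior × likelihood. Numerator for III: 0.33·0.049219 = 0.0162423.
Normalizing constant: 0.42·0.00643112 + 0.25·0.0525614 + 0.33·0.049219 = 0.0320837.
P(III | observation) = 0.0162423 / 0.0320837 = 0.506247.

0.5062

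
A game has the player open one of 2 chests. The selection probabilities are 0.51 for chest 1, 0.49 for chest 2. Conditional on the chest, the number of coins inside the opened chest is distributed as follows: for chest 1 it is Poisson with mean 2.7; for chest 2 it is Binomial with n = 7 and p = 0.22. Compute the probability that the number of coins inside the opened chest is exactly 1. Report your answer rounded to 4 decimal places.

0.2625

Conditional on each chest, P(X = 1): 1: 0.181455; 2: 0.346807.
By total probability, P(X = 1) = 0.51·0.181455 + 0.49·0.346807 = 0.262478.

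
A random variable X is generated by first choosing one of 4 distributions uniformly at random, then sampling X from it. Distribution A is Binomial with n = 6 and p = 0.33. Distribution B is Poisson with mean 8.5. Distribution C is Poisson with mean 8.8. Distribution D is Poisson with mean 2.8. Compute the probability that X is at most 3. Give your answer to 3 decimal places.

Conditional on each component, P(X ≤ 3): A: 0.903122; B: 0.0301091; C: 0.0244336; D: 0.691937.
By total probability, P(X ≤ 3) = 0.25·0.903122 + 0.25·0.0301091 + 0.25·0.0244336 + 0.25·0.691937 = 0.412401.

0.412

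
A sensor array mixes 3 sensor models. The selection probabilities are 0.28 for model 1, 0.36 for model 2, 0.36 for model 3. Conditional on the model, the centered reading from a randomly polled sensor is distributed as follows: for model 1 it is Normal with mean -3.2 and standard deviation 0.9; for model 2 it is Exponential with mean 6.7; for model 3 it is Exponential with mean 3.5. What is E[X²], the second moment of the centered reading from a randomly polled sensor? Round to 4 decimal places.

44.2348

For each component E[X²] = Var + (mean)², giving 1: 11.05; 2: 89.78; 3: 24.5.
Overall E[X²] = 0.28·11.05 + 0.36·89.78 + 0.36·24.5 = 44.2348.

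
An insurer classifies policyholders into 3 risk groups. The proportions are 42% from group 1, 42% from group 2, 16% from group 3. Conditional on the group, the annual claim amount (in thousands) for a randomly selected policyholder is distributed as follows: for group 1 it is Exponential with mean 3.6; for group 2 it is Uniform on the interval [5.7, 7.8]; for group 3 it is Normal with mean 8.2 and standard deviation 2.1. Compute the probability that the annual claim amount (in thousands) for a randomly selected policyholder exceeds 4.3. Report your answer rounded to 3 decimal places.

0.702

Conditional on each group, P(X > 4.3): 1: 0.302872; 2: 1; 3: 0.968355.
By total probability, P(X > 4.3) = 0.42·0.302872 + 0.42·1 + 0.16·0.968355 = 0.702143.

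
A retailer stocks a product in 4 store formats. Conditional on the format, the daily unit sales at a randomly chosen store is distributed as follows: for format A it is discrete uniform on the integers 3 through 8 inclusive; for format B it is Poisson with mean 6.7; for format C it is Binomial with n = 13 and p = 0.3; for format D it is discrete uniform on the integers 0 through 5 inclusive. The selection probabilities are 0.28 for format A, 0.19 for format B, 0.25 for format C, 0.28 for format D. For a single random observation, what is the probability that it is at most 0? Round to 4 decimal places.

Conditional on each format, P(X ≤ 0): A: 0; B: 0.00123091; C: 0.0096889; D: 0.166667.
By total probability, P(X ≤ 0) = 0.28·0 + 0.19·0.00123091 + 0.25·0.0096889 + 0.28·0.166667 = 0.0493228.

0.0493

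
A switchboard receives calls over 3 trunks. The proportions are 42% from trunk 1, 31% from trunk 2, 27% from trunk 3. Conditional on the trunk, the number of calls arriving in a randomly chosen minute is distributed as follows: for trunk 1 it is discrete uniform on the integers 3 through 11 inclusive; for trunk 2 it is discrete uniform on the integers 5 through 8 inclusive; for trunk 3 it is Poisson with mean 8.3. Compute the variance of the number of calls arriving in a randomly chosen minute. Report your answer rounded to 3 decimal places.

Per component, 1: μ=7, E[X²]=55.6667; 2: μ=6.5, E[X²]=43.5; 3: μ=8.3, E[X²]=77.19.
E[X] = 0.42·7 + 0.31·6.5 + 0.27·8.3 = 7.196.
E[X²] = 0.42·55.6667 + 0.31·43.5 + 0.27·77.19 = 57.7063.
Var(X) = E[X²] − (E[X])² = 57.7063 − 51.7824 = 5.92388.

5.924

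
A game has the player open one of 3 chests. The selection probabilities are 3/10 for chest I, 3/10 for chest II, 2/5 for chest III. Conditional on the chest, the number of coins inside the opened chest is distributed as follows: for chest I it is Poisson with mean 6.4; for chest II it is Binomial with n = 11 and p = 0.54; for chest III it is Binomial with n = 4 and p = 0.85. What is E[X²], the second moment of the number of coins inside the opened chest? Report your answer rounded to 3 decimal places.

30.441

For each component E[X²] = Var + (mean)², giving I: 47.36; II: 38.016; III: 12.07.
Overall E[X²] = 0.3·47.36 + 0.3·38.016 + 0.4·12.07 = 30.4408.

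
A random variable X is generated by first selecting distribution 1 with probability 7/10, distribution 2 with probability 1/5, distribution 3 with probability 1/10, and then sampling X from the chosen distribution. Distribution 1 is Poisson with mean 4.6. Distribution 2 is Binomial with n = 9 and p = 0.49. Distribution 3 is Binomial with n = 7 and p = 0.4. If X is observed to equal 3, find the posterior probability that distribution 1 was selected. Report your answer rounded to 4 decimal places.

Likelihoods P(X=3 | ·): 1: 0.163068; 2: 0.173896; 3: 0.290304.
Posterior ∝ prior × likelihood. Numerator for 1: 0.7·0.163068 = 0.114147.
Normalizing constant: 0.7·0.163068 + 0.2·0.173896 + 0.1·0.290304 = 0.177957.
P(1 | observation) = 0.114147 / 0.177957 = 0.641433.

0.6414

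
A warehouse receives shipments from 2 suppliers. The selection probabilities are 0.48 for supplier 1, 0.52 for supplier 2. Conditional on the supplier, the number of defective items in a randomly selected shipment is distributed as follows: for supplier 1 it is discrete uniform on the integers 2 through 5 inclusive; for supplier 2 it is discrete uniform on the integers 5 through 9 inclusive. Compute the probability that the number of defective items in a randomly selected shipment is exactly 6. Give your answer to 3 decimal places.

0.104

Conditional on each supplier, P(X = 6): 1: 0; 2: 0.2.
By total probability, P(X = 6) = 0.48·0 + 0.52·0.2 = 0.104.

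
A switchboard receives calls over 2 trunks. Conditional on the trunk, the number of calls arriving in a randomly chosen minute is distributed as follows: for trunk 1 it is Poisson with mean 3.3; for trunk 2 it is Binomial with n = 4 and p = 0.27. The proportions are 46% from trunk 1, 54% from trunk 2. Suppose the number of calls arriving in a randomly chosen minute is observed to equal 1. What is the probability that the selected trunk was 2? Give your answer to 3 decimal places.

0.802

Likelihoods P(X=1 | ·): 1: 0.121714; 2: 0.420138.
Posterior ∝ prior × likelihood. Numerator for 2: 0.54·0.420138 = 0.226875.
Normalizing constant: 0.46·0.121714 + 0.54·0.420138 = 0.282863.
P(2 | observation) = 0.226875 / 0.282863 = 0.802065.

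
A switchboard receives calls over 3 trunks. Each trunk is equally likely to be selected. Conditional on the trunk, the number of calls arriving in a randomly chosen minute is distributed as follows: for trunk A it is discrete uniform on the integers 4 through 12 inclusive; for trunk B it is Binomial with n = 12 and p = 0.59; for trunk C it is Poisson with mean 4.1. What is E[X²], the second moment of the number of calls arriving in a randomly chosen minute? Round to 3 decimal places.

48.202

For each component E[X²] = Var + (mean)², giving A: 70.6667; B: 53.0292; C: 20.91.
Overall E[X²] = 0.333333·70.6667 + 0.333333·53.0292 + 0.333333·20.91 = 48.202.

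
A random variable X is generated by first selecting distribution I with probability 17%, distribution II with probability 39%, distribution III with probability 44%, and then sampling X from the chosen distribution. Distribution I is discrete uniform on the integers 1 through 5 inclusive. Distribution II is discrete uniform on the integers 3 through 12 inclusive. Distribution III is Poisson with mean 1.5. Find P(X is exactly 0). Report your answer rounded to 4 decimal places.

0.0982

Conditional on each component, P(X = 0): I: 0; II: 0; III: 0.22313.
By total probability, P(X = 0) = 0.17·0 + 0.39·0 + 0.44·0.22313 = 0.0981773.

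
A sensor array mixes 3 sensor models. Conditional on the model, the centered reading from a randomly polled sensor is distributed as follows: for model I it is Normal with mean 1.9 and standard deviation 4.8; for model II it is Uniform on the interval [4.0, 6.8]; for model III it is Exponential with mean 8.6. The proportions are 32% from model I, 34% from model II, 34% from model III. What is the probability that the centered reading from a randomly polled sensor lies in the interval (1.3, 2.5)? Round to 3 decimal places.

0.070

Conditional on each model, P(1.3 < X < 2.5): I: 0.0994764; II: 0; III: 0.111966.
By total probability, P(1.3 < X < 2.5) = 0.32·0.0994764 + 0.34·0 + 0.34·0.111966 = 0.0699009.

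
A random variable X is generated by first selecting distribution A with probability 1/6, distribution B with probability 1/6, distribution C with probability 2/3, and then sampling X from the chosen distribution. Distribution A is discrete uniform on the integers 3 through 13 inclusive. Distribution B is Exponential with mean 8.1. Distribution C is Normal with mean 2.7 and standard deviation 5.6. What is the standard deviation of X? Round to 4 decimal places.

6.3142

Per component, A: μ=8, E[X²]=74; B: μ=8.1, E[X²]=131.22; C: μ=2.7, E[X²]=38.65.
E[X] = 0.166667·8 + 0.166667·8.1 + 0.666667·2.7 = 4.48333.
E[X²] = 0.166667·74 + 0.166667·131.22 + 0.666667·38.65 = 59.97.
Var(X) = E[X²] − (E[X])² = 59.97 − 20.1003 = 39.8697.
SD(X) = √39.8697 = 6.31425.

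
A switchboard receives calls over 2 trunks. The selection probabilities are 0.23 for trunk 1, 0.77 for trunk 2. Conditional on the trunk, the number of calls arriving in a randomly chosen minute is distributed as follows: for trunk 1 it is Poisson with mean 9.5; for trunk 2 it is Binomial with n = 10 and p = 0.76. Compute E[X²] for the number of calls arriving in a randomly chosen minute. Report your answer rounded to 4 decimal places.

68.8222

For each component E[X²] = Var + (mean)², giving 1: 99.75; 2: 59.584.
Overall E[X²] = 0.23·99.75 + 0.77·59.584 = 68.8222.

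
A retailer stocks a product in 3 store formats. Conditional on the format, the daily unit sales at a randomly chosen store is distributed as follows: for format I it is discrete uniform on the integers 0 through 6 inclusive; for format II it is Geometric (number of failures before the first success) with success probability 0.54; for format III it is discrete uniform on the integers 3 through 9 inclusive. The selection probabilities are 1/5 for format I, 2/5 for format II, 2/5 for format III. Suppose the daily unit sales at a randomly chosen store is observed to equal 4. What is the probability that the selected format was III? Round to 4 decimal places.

Likelihoods P(X=4 | ·): I: 0.142857; II: 0.0241783; III: 0.142857.
Posterior ∝ prior × likelihood. Numerator for III: 0.4·0.142857 = 0.0571429.
Normalizing constant: 0.2·0.142857 + 0.4·0.0241783 + 0.4·0.142857 = 0.0953856.
P(III | observation) = 0.0571429 / 0.0953856 = 0.599072.

0.5991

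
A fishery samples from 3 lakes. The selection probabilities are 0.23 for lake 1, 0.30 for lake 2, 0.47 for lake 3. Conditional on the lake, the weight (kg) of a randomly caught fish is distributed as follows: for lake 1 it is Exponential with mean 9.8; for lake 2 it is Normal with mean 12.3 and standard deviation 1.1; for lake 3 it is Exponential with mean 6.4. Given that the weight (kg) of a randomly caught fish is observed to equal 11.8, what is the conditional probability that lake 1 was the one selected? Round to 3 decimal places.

0.060

Likelihoods f(11.8 | ·): 1: 0.0306089; 2: 0.327079; 3: 0.0247223.
Posterior ∝ prior × likelihood. Numerator for 1: 0.23·0.0306089 = 0.00704005.
Normalizing constant: 0.23·0.0306089 + 0.3·0.327079 + 0.47·0.0247223 = 0.116783.
P(1 | observation) = 0.00704005 / 0.116783 = 0.0602831.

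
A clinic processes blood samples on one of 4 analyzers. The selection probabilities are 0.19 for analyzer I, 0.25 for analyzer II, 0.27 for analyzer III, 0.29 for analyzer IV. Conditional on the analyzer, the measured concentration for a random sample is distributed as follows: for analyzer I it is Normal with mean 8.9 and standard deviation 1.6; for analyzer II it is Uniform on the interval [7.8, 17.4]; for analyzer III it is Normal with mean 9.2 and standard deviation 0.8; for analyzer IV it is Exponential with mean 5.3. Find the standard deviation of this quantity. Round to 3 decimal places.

4.234

Per component, I: μ=8.9, E[X²]=81.77; II: μ=12.6, E[X²]=166.44; III: μ=9.2, E[X²]=85.28; IV: μ=5.3, E[X²]=56.18.
E[X] = 0.19·8.9 + 0.25·12.6 + 0.27·9.2 + 0.29·5.3 = 8.862.
E[X²] = 0.19·81.77 + 0.25·166.44 + 0.27·85.28 + 0.29·56.18 = 96.4641.
Var(X) = E[X²] − (E[X])² = 96.4641 − 78.535 = 17.9291.
SD(X) = √17.9291 = 4.23427.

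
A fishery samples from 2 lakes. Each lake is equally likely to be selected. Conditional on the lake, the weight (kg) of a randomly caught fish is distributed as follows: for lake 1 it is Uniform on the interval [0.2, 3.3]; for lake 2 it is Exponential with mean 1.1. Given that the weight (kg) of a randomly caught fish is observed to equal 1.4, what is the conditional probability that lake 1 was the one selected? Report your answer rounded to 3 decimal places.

Likelihoods f(1.4 | ·): 1: 0.322581; 2: 0.254606.
Posterior ∝ prior × likelihood. Numerator for 1: 0.5·0.322581 = 0.16129.
Normalizing constant: 0.5·0.322581 + 0.5·0.254606 = 0.288593.
P(1 | observation) = 0.16129 / 0.288593 = 0.558884.

0.559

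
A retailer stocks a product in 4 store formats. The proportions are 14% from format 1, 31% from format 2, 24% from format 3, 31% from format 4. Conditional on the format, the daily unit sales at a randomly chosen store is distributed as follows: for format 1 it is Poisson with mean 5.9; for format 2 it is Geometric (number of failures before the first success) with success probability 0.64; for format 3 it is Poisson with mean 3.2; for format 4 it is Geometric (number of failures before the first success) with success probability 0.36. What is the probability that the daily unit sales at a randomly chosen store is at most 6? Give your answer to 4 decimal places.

Conditional on each format, P(X ≤ 6): 1: 0.622361; 2: 0.999216; 3: 0.955381; 4: 0.95602.
By total probability, P(X ≤ 6) = 0.14·0.622361 + 0.31·0.999216 + 0.24·0.955381 + 0.31·0.95602 = 0.922545.

0.9225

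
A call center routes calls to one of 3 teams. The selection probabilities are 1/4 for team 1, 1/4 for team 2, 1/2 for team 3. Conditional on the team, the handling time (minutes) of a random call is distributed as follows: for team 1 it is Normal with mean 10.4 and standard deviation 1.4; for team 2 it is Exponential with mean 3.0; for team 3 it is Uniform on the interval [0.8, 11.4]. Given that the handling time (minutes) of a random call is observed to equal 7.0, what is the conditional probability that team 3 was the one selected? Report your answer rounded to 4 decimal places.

0.7997

Likelihoods f(7.0 | ·): 1: 0.0149299; 2: 0.032324; 3: 0.0943396.
Posterior ∝ prior × likelihood. Numerator for 3: 0.5·0.0943396 = 0.0471698.
Normalizing constant: 0.25·0.0149299 + 0.25·0.032324 + 0.5·0.0943396 = 0.0589833.
P(3 | observation) = 0.0471698 / 0.0589833 = 0.799715.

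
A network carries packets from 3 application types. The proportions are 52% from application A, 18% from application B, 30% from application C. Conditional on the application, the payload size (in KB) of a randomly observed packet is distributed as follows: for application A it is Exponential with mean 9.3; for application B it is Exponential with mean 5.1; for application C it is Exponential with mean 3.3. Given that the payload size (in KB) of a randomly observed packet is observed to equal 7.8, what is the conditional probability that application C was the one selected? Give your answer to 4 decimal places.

0.2119

Likelihoods f(7.8 | ·): A: 0.0464804; B: 0.042483; C: 0.0285083.
Posterior ∝ prior × likelihood. Numerator for C: 0.3·0.0285083 = 0.0085525.
Normalizing constant: 0.52·0.0464804 + 0.18·0.042483 + 0.3·0.0285083 = 0.0403693.
P(C | observation) = 0.0085525 / 0.0403693 = 0.211857.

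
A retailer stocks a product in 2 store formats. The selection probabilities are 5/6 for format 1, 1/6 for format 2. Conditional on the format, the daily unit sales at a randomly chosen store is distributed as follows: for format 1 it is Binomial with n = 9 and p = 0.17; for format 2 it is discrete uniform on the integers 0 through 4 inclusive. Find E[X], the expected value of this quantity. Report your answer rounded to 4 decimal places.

Component means — 1: 1.53; 2: 2.
E[X] = 0.833333·1.53 + 0.166667·2 = 1.60833.

1.6083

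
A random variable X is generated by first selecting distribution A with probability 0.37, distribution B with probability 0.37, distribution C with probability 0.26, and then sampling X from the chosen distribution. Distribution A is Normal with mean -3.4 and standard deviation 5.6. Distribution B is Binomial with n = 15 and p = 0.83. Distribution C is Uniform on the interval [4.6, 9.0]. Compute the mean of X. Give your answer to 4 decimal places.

5.1165

Component means — A: -3.4; B: 12.45; C: 6.8.
E[X] = 0.37·-3.4 + 0.37·12.45 + 0.26·6.8 = 5.1165.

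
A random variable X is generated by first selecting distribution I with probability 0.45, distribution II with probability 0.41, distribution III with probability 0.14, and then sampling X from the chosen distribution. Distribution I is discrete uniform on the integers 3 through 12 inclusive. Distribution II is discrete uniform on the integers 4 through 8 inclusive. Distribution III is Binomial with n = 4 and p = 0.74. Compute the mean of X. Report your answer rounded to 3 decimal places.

Component means — I: 7.5; II: 6; III: 2.96.
E[X] = 0.45·7.5 + 0.41·6 + 0.14·2.96 = 6.2494.

6.249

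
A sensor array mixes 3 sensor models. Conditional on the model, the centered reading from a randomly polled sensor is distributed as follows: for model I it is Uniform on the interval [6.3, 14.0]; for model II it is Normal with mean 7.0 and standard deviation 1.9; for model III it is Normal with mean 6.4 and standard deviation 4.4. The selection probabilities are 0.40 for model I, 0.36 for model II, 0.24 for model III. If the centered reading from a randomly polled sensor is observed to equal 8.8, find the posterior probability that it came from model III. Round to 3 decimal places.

Likelihoods f(8.8 | ·): I: 0.12987; II: 0.13405; III: 0.0781361.
Posterior ∝ prior × likelihood. Numerator for III: 0.24·0.0781361 = 0.0187527.
Normalizing constant: 0.4·0.12987 + 0.36·0.13405 + 0.24·0.0781361 = 0.118959.
P(III | observation) = 0.0187527 / 0.118959 = 0.15764.

0.158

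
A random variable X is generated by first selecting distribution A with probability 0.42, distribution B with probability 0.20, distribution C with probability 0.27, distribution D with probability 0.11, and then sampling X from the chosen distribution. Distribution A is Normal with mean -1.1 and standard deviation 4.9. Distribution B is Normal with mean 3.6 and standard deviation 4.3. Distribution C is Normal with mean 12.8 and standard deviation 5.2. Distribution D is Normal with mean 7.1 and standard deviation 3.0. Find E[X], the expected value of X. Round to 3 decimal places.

4.495

Component means — A: -1.1; B: 3.6; C: 12.8; D: 7.1.
E[X] = 0.42·-1.1 + 0.2·3.6 + 0.27·12.8 + 0.11·7.1 = 4.495.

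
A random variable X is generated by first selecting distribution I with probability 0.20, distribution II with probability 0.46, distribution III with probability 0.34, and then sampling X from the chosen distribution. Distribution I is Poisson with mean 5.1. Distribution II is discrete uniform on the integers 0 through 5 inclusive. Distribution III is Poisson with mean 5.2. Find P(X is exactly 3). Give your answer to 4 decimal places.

Conditional on each component, P(X = 3): I: 0.13479; II: 0.166667; III: 0.129279.
By total probability, P(X = 3) = 0.2·0.13479 + 0.46·0.166667 + 0.34·0.129279 = 0.147579.

0.1476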